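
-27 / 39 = -0.69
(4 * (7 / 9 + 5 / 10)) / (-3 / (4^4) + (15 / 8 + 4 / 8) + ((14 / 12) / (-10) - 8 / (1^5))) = -0.89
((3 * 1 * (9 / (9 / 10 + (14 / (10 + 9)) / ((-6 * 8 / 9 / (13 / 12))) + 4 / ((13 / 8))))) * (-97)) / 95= -363168 / 42311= -8.58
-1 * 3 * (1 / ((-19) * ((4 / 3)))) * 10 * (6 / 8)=135 / 152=0.89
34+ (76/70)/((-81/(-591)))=39616/945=41.92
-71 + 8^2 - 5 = -12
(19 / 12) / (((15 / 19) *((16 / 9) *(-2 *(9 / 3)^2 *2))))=-361 / 11520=-0.03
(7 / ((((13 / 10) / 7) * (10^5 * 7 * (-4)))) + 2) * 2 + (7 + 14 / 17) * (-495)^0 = 52259881 / 4420000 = 11.82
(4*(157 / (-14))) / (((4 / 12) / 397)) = -373974 / 7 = -53424.86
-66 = -66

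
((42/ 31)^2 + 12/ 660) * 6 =587886/ 52855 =11.12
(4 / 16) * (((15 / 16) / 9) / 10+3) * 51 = 4913 / 128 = 38.38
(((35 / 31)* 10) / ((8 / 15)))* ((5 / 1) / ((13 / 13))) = 13125 / 124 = 105.85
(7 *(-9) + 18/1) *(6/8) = -135/4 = -33.75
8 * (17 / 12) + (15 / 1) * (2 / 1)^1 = 124 / 3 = 41.33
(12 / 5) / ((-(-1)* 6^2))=1 / 15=0.07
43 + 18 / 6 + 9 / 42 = 647 / 14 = 46.21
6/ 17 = 0.35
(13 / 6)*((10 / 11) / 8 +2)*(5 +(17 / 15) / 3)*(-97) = -430001 / 180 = -2388.89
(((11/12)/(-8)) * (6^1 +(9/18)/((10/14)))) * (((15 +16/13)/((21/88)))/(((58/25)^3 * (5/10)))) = -5345553125/639186912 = -8.36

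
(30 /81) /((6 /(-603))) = -335 /9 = -37.22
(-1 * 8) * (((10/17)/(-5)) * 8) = 128/17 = 7.53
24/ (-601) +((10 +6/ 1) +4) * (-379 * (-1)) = 4555556/ 601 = 7579.96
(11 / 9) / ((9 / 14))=154 / 81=1.90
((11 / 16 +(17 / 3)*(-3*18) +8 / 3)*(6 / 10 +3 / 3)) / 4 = -14527 / 120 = -121.06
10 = 10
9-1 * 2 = 7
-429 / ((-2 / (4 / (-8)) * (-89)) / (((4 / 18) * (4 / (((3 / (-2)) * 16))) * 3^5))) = -3861 / 356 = -10.85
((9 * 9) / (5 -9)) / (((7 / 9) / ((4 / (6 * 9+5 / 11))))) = -1.91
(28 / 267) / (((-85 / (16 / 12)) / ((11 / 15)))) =-1232 / 1021275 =-0.00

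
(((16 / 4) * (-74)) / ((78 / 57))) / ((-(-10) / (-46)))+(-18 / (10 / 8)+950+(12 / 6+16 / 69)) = 1733764 / 897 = 1932.85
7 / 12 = 0.58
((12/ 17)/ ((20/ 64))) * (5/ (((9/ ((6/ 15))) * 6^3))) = 16/ 6885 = 0.00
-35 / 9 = -3.89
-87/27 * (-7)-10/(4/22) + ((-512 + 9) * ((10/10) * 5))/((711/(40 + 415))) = -389131/237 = -1641.90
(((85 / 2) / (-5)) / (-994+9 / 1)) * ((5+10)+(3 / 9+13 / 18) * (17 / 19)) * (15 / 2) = 4879 / 4728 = 1.03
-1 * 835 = -835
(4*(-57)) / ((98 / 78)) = -8892 / 49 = -181.47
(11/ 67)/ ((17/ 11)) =0.11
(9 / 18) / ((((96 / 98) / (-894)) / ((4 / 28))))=-1043 / 16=-65.19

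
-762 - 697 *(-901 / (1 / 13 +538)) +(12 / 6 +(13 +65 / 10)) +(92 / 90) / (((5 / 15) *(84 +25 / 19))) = 29026419653 / 68033370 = 426.65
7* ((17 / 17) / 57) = 7 / 57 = 0.12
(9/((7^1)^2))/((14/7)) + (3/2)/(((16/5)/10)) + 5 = 7667/784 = 9.78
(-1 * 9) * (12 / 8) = -27 / 2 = -13.50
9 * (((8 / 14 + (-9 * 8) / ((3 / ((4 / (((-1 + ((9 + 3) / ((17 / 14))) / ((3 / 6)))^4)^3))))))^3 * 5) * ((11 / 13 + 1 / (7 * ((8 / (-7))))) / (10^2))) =369682041831971479074873661983040550317489605202825197321040131904665839724824289110712776190 / 6105230461219247161406196998955675386760670346718796029452375666322969992780624116276169564779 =0.06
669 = 669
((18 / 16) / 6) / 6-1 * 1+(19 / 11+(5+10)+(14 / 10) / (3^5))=6742069 / 427680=15.76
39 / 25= 1.56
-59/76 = -0.78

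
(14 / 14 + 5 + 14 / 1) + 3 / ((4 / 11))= 113 / 4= 28.25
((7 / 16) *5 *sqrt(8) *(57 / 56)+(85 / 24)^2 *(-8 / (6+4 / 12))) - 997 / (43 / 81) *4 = -147611443 / 19608+285 *sqrt(2) / 64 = -7521.83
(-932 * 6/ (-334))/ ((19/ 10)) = 27960/ 3173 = 8.81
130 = 130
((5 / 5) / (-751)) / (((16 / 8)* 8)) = -1 / 12016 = -0.00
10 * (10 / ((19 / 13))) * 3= 3900 / 19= 205.26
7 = 7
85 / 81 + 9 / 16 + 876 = 1137385 / 1296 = 877.61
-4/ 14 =-2/ 7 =-0.29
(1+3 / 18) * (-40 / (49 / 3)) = -20 / 7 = -2.86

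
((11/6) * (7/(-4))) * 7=-539/24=-22.46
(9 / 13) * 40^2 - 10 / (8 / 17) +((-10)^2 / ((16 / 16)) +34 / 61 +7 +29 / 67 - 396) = 169686073 / 212524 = 798.43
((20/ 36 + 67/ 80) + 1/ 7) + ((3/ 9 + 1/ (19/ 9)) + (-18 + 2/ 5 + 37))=2082103/ 95760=21.74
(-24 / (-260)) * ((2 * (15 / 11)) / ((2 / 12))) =216 / 143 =1.51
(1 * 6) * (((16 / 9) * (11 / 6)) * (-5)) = -880 / 9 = -97.78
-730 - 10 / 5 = -732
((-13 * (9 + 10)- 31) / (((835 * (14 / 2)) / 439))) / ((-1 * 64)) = 61021 / 187040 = 0.33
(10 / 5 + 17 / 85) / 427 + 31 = 31.01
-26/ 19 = -1.37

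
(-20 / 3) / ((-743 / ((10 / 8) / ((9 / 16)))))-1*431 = -8645891 / 20061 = -430.98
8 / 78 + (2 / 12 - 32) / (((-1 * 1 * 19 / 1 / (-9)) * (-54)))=3395 / 8892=0.38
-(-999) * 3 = 2997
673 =673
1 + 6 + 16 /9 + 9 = 160 /9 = 17.78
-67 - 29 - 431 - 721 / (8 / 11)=-12147 / 8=-1518.38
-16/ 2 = -8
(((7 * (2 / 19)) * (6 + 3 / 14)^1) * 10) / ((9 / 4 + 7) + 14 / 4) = 1160 / 323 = 3.59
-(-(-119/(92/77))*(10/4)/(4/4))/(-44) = 4165/736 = 5.66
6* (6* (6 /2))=108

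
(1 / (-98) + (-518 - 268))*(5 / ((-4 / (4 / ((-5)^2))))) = 77029 / 490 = 157.20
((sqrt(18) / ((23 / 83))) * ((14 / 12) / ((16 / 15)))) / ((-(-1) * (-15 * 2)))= -581 * sqrt(2) / 1472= -0.56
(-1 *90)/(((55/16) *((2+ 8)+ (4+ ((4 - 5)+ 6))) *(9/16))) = -512/209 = -2.45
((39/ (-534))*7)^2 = 8281/ 31684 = 0.26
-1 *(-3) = 3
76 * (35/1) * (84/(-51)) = -4381.18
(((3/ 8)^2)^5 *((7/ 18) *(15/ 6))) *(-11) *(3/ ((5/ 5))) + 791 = 3397311553181/ 4294967296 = 791.00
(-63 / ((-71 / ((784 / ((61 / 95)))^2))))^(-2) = 69796884481 / 122134897087252439040000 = 0.00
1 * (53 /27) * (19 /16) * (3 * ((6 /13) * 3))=1007 /104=9.68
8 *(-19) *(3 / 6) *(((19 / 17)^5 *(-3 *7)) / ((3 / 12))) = 15807416016 / 1419857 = 11133.10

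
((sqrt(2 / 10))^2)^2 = 1 / 25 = 0.04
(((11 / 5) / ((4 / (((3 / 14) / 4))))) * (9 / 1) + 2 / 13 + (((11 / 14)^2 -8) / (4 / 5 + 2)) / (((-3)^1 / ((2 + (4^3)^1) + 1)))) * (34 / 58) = 2157819299 / 62069280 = 34.76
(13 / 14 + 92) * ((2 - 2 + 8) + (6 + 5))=24719 / 14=1765.64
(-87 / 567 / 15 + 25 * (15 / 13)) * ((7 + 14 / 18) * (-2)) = -4250992 / 9477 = -448.56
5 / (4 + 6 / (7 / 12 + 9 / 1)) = 575 / 532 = 1.08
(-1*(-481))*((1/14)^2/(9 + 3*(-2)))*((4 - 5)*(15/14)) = -2405/2744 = -0.88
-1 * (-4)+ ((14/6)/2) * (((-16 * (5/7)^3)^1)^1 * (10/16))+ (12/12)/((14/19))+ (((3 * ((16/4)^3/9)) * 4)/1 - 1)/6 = 6686/441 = 15.16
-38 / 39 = -0.97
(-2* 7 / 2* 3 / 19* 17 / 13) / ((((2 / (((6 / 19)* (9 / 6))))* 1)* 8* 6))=-1071 / 150176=-0.01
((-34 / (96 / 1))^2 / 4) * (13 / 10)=3757 / 92160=0.04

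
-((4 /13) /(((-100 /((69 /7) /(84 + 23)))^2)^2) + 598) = -61166244410894372667121 /102284689650325000000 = -598.00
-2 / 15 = -0.13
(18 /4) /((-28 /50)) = -8.04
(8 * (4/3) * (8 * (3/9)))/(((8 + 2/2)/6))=512/27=18.96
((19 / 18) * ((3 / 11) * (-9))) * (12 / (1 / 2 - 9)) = 684 / 187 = 3.66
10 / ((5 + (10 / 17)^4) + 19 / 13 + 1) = 10857730 / 8231537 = 1.32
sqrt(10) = 3.16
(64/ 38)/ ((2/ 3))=2.53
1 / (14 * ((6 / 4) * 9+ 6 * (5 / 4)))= 1 / 294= 0.00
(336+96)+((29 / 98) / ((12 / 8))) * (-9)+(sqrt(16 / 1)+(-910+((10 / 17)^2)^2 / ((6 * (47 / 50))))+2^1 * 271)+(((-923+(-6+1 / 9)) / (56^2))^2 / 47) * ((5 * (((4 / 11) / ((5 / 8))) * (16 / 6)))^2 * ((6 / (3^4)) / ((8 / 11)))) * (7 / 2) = 1756706590307215 / 26502018693003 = 66.29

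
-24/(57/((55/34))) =-0.68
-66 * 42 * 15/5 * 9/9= -8316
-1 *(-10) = 10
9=9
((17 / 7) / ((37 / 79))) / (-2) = -1343 / 518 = -2.59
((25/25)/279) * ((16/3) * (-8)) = -128/837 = -0.15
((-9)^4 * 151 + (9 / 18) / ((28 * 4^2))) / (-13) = -887677057 / 11648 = -76208.54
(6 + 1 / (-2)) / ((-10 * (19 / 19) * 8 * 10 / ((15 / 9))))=-11 / 960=-0.01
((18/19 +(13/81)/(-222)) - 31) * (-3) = 10267969/113886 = 90.16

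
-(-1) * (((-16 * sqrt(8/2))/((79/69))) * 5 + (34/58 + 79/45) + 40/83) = -1171635608/8556885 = -136.92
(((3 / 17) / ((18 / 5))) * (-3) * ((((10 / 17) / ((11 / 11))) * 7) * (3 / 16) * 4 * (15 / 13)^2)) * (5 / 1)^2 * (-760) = 561093750 / 48841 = 11488.17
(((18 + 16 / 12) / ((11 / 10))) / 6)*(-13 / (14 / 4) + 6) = 4640 / 693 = 6.70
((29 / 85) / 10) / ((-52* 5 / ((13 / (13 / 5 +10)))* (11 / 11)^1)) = -29 / 214200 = -0.00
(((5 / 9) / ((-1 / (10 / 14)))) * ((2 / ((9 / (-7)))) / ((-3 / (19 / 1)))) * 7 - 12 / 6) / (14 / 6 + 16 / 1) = -7136 / 4455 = -1.60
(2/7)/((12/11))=0.26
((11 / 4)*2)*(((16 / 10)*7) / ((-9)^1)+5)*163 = 303017 / 90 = 3366.86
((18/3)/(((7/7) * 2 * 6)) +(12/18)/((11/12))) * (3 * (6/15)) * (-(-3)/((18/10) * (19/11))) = 27/19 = 1.42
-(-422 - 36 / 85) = 422.42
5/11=0.45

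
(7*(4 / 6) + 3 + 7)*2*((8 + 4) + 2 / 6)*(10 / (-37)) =-880 / 9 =-97.78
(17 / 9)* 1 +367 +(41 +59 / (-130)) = 479039 / 1170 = 409.44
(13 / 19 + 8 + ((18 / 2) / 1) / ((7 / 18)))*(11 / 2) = 46563 / 266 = 175.05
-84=-84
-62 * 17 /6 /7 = -527 /21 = -25.10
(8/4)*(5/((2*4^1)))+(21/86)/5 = 1117/860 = 1.30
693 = 693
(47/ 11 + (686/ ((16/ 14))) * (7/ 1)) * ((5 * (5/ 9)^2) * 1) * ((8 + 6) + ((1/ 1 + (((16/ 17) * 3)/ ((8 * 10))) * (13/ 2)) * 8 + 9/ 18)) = 6380115875/ 40392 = 157954.94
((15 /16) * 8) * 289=4335 /2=2167.50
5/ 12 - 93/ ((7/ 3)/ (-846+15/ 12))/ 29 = 1414619/ 1218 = 1161.43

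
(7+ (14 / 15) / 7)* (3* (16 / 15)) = 1712 / 75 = 22.83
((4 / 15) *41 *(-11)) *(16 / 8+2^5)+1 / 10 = -122669 / 30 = -4088.97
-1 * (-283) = 283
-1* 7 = -7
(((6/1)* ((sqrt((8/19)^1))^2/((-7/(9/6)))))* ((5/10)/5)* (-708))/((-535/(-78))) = 1988064/355775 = 5.59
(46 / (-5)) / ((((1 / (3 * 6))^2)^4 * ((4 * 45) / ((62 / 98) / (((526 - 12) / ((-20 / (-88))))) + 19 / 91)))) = -5301445441535136 / 45019975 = -117757627.40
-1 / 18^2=-1 / 324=-0.00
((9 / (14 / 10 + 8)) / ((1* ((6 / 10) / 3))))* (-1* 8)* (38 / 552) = -2850 / 1081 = -2.64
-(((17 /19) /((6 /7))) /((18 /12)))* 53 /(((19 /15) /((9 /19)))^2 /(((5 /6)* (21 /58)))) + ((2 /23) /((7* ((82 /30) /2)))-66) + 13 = -103420867244437 /1895988621884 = -54.55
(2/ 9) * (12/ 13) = 8/ 39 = 0.21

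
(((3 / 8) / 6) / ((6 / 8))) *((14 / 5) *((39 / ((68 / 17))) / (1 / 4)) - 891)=-1303 / 20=-65.15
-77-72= -149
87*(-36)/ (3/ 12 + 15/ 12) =-2088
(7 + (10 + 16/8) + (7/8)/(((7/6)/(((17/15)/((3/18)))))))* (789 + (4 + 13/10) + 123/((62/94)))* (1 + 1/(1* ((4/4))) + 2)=94547.57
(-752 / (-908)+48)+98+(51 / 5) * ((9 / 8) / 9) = 1344777 / 9080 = 148.10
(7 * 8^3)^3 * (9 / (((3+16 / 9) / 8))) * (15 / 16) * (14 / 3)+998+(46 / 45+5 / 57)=111589461312175477 / 36765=3035209066018.64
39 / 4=9.75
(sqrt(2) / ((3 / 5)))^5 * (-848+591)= -3212500 * sqrt(2) / 243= -18696.14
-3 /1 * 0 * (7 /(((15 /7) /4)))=0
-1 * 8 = -8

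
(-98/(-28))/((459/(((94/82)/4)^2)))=15463/24690528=0.00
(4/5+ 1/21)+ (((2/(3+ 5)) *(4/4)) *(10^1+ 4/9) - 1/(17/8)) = 32003/10710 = 2.99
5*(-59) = -295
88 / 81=1.09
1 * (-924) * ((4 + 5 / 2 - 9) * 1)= 2310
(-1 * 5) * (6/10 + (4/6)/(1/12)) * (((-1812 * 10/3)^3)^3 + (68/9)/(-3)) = 12421231824104455662078787584000002924/27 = 460045623114979839336251400000000000.00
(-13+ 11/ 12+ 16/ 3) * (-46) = 621/ 2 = 310.50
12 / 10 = 6 / 5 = 1.20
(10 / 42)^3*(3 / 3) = 125 / 9261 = 0.01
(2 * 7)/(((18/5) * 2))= 1.94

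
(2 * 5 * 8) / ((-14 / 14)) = -80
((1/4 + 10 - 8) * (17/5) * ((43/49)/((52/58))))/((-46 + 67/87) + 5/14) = -976401/5851300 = -0.17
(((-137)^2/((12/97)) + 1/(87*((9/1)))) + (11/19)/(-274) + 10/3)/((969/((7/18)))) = 8658349718375/142197579432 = 60.89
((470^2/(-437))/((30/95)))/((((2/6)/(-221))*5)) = 4881890/23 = 212256.09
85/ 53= 1.60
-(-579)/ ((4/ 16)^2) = 9264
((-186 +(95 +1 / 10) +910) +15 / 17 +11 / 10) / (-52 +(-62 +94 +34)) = 34896 / 595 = 58.65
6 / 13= 0.46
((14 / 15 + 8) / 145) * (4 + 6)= 268 / 435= 0.62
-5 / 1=-5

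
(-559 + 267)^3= -24897088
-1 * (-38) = 38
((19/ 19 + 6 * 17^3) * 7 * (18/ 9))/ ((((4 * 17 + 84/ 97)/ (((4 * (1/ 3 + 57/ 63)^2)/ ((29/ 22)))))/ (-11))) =-467785271096/ 1525545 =-306634.86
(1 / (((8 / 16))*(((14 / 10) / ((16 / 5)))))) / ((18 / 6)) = 32 / 21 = 1.52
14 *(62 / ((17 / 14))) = 12152 / 17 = 714.82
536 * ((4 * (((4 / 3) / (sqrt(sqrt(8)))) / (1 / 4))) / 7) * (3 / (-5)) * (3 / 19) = -51456 * 2^(1 / 4) / 665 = -92.02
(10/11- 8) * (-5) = 390/11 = 35.45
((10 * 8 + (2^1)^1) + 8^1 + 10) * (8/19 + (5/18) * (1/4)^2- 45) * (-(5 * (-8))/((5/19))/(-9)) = 6096025/81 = 75259.57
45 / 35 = 9 / 7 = 1.29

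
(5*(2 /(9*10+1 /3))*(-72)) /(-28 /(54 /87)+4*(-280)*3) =9720 /4152533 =0.00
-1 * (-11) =11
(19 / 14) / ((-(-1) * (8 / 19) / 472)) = 21299 / 14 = 1521.36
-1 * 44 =-44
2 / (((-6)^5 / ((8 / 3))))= -1 / 1458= -0.00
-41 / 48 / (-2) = 41 / 96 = 0.43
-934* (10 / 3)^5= -93400000 / 243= -384362.14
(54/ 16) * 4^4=864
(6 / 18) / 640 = 1 / 1920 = 0.00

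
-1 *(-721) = 721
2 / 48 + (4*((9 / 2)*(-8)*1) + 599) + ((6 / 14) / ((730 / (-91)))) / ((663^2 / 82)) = 14976021577 / 32911320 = 455.04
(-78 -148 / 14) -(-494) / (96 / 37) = 34213 / 336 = 101.82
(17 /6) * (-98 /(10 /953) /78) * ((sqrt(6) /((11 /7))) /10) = -5556943 * sqrt(6) /257400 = -52.88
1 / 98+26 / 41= 2589 / 4018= 0.64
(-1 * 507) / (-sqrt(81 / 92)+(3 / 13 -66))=19201780 / 2490393 -57122 * sqrt(23) / 2490393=7.60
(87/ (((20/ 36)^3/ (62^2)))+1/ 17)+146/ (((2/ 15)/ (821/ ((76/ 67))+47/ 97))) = 42977512648013/ 15665500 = 2743449.79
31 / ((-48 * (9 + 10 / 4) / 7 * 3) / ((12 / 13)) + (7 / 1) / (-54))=-11718 / 96925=-0.12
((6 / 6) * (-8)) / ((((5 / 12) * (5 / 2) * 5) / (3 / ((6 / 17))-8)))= -96 / 125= -0.77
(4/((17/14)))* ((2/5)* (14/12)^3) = 4802/2295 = 2.09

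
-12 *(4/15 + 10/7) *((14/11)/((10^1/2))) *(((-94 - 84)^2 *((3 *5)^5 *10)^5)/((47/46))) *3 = -6288840035403310611419677734375000000000000/517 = -12164100648749150118800150000000000000000.00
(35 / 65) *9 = 63 / 13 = 4.85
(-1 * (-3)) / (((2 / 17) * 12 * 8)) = 17 / 64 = 0.27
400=400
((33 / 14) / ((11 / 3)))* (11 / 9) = 11 / 14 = 0.79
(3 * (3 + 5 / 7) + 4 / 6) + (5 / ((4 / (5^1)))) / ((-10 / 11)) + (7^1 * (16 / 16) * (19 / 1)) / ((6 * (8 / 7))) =2725 / 112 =24.33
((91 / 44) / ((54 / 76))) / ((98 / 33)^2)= 2717 / 8232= 0.33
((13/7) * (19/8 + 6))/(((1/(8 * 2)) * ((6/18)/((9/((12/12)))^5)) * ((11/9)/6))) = 16663863996/77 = 216413818.13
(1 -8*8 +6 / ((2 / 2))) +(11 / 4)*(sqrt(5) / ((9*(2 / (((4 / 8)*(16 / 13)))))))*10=-57 +110*sqrt(5) / 117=-54.90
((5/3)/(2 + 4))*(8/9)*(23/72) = 115/1458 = 0.08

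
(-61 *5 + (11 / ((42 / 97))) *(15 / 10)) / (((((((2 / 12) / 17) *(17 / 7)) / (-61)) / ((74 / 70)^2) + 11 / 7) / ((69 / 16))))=-129180990699 / 176331808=-732.60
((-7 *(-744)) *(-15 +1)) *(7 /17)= -510384 /17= -30022.59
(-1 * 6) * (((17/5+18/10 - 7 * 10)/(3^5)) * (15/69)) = 8/23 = 0.35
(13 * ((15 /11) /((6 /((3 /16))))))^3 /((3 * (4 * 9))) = 274625 /174456832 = 0.00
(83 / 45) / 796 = 83 / 35820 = 0.00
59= 59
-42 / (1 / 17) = -714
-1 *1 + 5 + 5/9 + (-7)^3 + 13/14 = -42527/126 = -337.52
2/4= 1/2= 0.50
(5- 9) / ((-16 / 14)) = 7 / 2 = 3.50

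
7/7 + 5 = 6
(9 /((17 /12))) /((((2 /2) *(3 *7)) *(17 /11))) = 396 /2023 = 0.20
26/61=0.43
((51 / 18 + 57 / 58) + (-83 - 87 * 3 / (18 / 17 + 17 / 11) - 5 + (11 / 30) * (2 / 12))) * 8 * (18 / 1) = -1874497868 / 70615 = -26545.32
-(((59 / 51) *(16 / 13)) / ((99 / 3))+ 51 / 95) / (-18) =1205509 / 37413090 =0.03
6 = 6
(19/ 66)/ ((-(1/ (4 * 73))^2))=-810008/ 33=-24545.70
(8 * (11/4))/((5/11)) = 242/5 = 48.40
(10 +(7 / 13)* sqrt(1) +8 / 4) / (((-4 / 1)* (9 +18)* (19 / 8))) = -326 / 6669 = -0.05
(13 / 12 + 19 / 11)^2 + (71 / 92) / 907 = 2871638177 / 363482064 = 7.90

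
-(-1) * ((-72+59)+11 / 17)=-210 / 17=-12.35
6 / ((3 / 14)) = 28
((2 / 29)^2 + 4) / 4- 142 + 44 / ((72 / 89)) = -1311101 / 15138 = -86.61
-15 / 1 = -15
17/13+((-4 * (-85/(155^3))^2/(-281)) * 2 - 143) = -287108550183071194/2026281841683125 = -141.69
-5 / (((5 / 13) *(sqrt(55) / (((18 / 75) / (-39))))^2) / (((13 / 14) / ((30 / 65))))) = -13 / 721875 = -0.00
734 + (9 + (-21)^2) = 1184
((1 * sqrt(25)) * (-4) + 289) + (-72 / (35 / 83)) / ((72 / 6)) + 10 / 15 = 26821 / 105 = 255.44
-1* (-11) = 11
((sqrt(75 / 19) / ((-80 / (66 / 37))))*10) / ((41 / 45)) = -7425*sqrt(57) / 115292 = -0.49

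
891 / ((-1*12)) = -297 / 4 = -74.25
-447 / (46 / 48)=-10728 / 23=-466.43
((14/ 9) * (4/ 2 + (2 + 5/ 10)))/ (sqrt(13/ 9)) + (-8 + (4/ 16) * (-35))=-67/ 4 + 21 * sqrt(13)/ 13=-10.93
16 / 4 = 4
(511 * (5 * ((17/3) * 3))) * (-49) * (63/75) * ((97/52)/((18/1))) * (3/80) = -289025177/41600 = -6947.72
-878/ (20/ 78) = -17121/ 5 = -3424.20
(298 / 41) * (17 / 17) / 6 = 149 / 123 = 1.21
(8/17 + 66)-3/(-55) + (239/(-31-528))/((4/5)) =137964111/2090660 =65.99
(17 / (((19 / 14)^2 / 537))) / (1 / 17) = 30417828 / 361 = 84259.91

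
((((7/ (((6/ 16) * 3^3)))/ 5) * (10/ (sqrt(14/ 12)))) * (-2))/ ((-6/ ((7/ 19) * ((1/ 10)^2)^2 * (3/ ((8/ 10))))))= 7 * sqrt(42)/ 769500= 0.00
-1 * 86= -86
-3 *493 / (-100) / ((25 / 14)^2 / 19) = 1376949 / 15625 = 88.12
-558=-558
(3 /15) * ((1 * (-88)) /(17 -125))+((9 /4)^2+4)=19927 /2160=9.23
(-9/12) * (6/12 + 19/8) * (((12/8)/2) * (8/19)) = -207/304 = -0.68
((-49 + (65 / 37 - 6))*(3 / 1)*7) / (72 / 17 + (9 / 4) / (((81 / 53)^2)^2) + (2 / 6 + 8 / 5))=-67276285360200 / 395980334437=-169.90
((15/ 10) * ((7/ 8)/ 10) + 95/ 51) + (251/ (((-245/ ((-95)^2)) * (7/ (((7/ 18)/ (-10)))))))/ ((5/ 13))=135.55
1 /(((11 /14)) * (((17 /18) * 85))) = 252 /15895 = 0.02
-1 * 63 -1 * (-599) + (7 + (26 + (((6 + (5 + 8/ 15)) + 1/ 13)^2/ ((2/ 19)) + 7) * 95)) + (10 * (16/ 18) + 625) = 104377047/ 845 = 123523.13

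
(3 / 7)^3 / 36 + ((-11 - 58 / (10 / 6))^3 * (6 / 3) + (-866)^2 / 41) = -1222441829081 / 7031500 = -173852.21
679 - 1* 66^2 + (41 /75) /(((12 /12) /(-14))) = -276349 /75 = -3684.65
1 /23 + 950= 950.04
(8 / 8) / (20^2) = 1 / 400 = 0.00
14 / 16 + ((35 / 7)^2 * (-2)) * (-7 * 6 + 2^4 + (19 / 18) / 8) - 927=6611 / 18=367.28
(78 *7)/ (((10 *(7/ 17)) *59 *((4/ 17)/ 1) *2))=11271/ 2360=4.78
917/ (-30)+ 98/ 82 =-36127/ 1230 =-29.37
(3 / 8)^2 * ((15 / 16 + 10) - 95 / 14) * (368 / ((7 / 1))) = 96255 / 3136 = 30.69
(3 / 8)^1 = 3 / 8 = 0.38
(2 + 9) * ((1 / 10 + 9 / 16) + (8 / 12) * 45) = 26983 / 80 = 337.29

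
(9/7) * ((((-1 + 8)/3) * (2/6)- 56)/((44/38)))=-1349/22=-61.32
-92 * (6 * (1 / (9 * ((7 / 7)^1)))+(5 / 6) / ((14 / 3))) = -1633 / 21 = -77.76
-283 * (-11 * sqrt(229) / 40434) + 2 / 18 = 1 / 9 + 3113 * sqrt(229) / 40434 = 1.28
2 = 2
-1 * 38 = -38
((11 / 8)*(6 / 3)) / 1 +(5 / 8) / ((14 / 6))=169 / 56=3.02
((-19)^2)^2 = 130321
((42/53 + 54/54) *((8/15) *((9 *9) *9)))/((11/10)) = 369360/583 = 633.55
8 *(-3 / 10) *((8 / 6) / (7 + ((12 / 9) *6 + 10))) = -16 / 125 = -0.13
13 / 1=13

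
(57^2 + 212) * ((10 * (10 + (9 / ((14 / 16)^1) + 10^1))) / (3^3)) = 7337320 / 189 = 38821.80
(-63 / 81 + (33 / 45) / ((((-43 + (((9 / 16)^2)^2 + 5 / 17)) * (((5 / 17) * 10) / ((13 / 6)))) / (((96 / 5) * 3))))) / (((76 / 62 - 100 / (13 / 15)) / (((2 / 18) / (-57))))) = -54092808958409 / 2100537199634478750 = -0.00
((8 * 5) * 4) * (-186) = -29760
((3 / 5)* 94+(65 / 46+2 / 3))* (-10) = -584.80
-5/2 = -2.50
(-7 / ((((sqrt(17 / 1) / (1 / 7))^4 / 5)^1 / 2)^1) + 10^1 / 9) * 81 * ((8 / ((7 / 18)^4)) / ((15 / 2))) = 998881072128 / 238003927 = 4196.91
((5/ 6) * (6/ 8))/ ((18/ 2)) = 0.07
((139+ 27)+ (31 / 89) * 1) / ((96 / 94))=231945 / 1424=162.88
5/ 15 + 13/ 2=41/ 6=6.83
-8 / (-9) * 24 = 64 / 3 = 21.33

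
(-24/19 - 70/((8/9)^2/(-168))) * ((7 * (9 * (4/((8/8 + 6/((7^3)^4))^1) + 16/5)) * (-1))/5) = -8876640646785018051/6574611423325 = -1350139.21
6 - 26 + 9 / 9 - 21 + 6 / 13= -39.54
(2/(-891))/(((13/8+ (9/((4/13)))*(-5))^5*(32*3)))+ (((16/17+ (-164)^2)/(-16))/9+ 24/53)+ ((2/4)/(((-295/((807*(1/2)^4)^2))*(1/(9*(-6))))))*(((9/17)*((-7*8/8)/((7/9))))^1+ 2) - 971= -679170688141093120287601138093/377096521047421643956350720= -1801.05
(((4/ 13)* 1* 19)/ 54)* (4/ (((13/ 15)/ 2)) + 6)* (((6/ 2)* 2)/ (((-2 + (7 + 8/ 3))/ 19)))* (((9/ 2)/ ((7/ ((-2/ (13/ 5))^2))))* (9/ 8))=48247650/ 4598321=10.49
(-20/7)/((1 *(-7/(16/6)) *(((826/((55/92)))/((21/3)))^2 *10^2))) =605/2165544024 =0.00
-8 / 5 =-1.60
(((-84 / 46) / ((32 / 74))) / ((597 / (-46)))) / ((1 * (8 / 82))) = 10619 / 3184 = 3.34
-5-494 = -499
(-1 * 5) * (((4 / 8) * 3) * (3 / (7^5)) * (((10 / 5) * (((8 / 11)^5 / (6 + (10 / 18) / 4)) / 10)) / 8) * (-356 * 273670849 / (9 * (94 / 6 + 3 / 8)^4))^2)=-8559274453099121020743416878844608512 / 288756477725880587084637366015625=-29641.84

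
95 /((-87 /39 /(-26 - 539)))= 697775 /29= 24061.21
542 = 542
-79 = -79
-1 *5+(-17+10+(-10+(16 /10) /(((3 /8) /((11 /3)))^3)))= 5371586 /3645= 1473.69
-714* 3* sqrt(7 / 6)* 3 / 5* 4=-5552.70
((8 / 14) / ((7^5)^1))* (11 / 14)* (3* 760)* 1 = 50160 / 823543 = 0.06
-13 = -13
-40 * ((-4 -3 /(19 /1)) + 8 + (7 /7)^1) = -3680 /19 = -193.68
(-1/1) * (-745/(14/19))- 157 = 11957/14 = 854.07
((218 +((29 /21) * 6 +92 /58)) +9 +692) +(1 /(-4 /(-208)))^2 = 737473 /203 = 3632.87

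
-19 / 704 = -0.03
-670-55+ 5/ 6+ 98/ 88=-95443/ 132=-723.05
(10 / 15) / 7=2 / 21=0.10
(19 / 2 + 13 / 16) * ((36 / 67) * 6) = 4455 / 134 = 33.25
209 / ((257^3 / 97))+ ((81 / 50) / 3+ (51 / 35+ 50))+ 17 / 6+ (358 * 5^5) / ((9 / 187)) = 23245193.72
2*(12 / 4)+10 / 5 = 8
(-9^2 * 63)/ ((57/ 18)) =-30618/ 19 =-1611.47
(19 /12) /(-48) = -19 /576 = -0.03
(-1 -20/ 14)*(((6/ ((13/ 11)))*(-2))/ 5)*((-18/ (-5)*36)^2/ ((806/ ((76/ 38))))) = 942264576/ 4584125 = 205.55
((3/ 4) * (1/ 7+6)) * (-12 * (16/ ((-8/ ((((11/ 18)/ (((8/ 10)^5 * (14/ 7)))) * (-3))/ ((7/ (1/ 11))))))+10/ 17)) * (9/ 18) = -62333445/ 3411968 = -18.27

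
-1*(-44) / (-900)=-11 / 225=-0.05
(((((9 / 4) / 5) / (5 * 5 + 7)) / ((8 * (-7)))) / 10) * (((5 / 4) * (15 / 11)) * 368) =-621 / 39424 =-0.02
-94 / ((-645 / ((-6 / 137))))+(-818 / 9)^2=19709032192 / 2385855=8260.78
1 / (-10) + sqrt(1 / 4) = 2 / 5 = 0.40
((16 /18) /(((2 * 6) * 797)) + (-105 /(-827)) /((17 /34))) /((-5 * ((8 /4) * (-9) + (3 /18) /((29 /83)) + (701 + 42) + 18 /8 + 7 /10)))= -524394704 /7518680505873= -0.00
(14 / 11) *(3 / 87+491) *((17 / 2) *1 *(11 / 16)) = 105910 / 29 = 3652.07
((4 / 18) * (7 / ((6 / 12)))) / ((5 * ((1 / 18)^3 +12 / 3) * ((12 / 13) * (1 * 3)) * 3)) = 2184 / 116645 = 0.02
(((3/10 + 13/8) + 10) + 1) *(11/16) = 5687/640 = 8.89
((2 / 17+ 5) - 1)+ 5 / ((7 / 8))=1170 / 119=9.83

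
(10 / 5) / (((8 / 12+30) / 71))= 213 / 46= 4.63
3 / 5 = 0.60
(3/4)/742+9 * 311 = 8307435/2968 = 2799.00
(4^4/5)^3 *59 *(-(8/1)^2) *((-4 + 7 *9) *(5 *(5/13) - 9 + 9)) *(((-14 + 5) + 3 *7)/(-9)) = 14950781157376/195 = 76670672601.93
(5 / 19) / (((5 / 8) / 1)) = 0.42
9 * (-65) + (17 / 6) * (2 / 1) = -1738 / 3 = -579.33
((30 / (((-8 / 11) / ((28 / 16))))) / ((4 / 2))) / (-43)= 1155 / 1376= 0.84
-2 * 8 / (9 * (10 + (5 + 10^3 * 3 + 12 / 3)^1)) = -16 / 27171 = -0.00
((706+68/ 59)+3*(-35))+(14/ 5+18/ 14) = 1251882/ 2065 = 606.24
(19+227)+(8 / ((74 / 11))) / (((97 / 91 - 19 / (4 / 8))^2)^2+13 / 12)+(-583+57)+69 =-11954728757896968487 / 56657482436514445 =-211.00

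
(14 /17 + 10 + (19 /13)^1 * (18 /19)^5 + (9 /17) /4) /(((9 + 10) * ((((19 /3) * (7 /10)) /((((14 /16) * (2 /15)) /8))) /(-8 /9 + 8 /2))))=9734546563 /1497188116944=0.01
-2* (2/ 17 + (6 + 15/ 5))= -310/ 17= -18.24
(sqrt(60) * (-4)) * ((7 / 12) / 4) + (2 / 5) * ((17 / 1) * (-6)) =-204 / 5-7 * sqrt(15) / 6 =-45.32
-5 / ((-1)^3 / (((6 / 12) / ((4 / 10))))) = 25 / 4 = 6.25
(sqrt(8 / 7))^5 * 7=128 * sqrt(14) / 49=9.77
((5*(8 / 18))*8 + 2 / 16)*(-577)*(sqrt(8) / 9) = -743753*sqrt(2) / 324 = -3246.38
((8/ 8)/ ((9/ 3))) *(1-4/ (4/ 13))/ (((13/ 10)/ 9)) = -360/ 13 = -27.69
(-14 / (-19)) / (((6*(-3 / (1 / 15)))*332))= -7 / 851580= -0.00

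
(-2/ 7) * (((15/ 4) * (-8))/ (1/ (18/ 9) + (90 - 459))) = -120/ 5159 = -0.02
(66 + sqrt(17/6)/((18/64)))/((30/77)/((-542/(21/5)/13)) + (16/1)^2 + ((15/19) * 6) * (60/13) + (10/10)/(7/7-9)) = 94247296 * sqrt(102)/44165747799 + 388770096/1635768437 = 0.26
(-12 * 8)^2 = 9216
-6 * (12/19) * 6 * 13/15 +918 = 85338/95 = 898.29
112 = 112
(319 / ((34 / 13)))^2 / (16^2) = 17197609 / 295936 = 58.11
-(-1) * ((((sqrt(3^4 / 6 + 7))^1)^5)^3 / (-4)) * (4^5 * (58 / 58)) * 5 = -973771369405 * sqrt(82) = -8817874786453.76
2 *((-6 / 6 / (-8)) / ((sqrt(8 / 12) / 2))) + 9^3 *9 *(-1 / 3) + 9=-2178 + sqrt(6) / 4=-2177.39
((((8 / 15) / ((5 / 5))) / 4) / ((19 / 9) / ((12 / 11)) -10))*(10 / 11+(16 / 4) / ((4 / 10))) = -1728 / 9581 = -0.18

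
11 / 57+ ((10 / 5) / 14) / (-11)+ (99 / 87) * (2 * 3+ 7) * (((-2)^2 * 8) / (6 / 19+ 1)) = 1145364398 / 3182025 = 359.95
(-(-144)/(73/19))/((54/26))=3952/219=18.05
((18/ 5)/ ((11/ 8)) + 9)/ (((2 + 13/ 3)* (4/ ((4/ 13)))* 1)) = 1917/ 13585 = 0.14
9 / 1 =9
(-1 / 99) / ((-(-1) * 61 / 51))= -17 / 2013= -0.01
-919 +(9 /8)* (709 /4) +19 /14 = -160885 /224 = -718.24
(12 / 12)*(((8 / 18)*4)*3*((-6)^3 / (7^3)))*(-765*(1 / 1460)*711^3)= 15837722191584 / 25039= 632522153.10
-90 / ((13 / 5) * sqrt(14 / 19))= -40.33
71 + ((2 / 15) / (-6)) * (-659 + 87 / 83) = 85.62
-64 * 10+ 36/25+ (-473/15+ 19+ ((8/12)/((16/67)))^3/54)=-650.69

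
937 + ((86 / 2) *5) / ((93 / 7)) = 88646 / 93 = 953.18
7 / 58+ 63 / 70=148 / 145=1.02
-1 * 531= -531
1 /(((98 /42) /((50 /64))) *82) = 0.00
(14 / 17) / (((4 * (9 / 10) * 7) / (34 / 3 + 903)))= 13715 / 459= 29.88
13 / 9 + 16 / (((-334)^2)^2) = 10111352182 / 7000166889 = 1.44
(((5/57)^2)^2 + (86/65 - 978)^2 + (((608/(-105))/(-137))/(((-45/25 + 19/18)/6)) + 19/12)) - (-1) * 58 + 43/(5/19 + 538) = 5325217602003209045735939/5582239922861865900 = 953957.13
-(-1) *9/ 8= 1.12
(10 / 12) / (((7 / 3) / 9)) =45 / 14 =3.21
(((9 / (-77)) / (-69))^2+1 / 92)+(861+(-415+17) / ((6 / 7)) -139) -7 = 9434823737 / 37637292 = 250.68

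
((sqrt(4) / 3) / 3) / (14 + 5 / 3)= 2 / 141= 0.01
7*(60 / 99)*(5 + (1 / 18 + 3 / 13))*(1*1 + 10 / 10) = 173180 / 3861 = 44.85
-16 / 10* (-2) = 3.20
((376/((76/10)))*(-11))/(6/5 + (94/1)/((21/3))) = -90475/2432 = -37.20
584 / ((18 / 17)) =4964 / 9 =551.56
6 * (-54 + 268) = 1284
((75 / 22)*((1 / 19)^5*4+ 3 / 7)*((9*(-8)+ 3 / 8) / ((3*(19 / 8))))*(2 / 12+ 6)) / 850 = -52495972775 / 492664465832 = -0.11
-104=-104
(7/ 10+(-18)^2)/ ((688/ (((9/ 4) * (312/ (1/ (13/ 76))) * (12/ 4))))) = 44448183/ 261440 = 170.01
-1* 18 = -18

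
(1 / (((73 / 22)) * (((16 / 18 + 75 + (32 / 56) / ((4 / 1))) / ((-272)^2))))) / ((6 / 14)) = 684.26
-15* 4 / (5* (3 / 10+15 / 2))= -20 / 13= -1.54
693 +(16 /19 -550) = 2733 /19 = 143.84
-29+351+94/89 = 28752/89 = 323.06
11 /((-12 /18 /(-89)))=2937 /2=1468.50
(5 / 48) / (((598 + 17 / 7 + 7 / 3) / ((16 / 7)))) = 0.00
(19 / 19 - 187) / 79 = -186 / 79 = -2.35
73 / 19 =3.84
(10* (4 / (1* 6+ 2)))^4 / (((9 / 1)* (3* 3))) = 625 / 81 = 7.72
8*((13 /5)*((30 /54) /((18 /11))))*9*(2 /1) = 1144 /9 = 127.11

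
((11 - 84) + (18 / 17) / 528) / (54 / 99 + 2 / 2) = -109205 / 2312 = -47.23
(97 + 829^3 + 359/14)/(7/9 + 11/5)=358925434335/1876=191324858.39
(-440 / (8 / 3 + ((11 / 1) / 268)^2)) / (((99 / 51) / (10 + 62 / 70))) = -3721632384 / 4024685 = -924.70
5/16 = 0.31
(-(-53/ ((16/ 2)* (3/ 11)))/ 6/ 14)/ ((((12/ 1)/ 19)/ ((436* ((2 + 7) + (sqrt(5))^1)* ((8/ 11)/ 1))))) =109763* sqrt(5)/ 756 + 109763/ 84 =1631.36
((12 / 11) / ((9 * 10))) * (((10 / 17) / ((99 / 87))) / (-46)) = -58 / 425799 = -0.00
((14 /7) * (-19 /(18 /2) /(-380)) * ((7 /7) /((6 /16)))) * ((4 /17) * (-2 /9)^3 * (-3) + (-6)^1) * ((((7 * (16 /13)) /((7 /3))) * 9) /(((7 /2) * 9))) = -3168512 /16916445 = -0.19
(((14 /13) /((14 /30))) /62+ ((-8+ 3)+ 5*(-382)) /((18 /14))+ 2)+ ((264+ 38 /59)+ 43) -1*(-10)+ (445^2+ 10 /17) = 716138065796 /3637881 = 196855.83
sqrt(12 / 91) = 2 * sqrt(273) / 91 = 0.36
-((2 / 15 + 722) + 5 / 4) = -43403 / 60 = -723.38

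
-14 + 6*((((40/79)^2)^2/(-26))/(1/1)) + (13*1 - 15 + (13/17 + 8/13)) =-125978271711/8607967901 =-14.64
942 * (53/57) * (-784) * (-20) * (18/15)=313135872/19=16480835.37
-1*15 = -15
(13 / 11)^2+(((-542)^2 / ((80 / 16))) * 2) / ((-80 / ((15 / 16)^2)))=-79890721 / 61952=-1289.56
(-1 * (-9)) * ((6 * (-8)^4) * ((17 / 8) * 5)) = 2350080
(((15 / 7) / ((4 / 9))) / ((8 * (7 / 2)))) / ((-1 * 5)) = -27 / 784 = -0.03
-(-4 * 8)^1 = 32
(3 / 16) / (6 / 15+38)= 5 / 1024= 0.00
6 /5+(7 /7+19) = 106 /5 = 21.20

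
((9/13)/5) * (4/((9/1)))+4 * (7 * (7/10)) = 1278/65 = 19.66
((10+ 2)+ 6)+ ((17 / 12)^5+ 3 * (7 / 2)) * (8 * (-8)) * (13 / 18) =-51163997 / 69984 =-731.08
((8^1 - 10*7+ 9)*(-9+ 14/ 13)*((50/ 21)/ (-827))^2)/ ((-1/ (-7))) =13647500/ 560137851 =0.02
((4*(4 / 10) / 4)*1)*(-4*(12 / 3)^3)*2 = -1024 / 5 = -204.80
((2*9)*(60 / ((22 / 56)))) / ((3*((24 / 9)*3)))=1260 / 11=114.55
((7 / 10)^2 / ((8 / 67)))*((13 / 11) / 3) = 42679 / 26400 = 1.62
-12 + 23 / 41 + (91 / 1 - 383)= -12441 / 41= -303.44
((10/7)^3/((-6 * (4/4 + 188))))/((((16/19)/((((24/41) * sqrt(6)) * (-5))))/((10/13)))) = 237500 * sqrt(6)/34552791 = 0.02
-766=-766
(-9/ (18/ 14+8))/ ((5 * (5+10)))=-21/ 1625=-0.01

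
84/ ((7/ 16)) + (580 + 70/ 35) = 774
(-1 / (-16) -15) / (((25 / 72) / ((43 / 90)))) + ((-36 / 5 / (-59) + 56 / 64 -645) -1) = -39267861 / 59000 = -665.56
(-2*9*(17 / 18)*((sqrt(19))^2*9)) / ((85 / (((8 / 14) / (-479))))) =684 / 16765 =0.04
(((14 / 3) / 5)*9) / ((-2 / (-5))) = 21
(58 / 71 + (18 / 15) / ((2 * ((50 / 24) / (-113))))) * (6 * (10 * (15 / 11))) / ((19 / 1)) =-921528 / 6745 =-136.62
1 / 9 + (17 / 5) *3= 10.31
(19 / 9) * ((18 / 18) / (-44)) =-19 / 396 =-0.05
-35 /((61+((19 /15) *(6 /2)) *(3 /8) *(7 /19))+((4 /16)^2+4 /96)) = -1200 /2113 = -0.57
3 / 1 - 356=-353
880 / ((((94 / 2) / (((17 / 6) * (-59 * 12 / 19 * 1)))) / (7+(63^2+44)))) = -7946725.20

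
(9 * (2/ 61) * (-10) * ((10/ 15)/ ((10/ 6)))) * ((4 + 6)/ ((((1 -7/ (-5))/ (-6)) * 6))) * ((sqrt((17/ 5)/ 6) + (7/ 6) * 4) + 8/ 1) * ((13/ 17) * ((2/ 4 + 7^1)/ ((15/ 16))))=403.75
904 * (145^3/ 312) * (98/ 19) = 33760473250/ 741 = 45560692.65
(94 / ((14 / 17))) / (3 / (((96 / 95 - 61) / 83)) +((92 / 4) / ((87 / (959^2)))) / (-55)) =-21788502285 / 844635509284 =-0.03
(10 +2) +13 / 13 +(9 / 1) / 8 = 113 / 8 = 14.12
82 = 82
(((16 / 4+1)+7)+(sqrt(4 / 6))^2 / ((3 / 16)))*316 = 4915.56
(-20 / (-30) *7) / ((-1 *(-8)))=7 / 12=0.58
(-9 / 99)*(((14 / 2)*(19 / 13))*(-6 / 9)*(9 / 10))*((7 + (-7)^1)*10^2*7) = 0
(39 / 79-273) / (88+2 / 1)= -1196 / 395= -3.03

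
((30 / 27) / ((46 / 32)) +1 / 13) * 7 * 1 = 16009 / 2691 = 5.95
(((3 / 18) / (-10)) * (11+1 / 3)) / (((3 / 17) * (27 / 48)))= -2312 / 1215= -1.90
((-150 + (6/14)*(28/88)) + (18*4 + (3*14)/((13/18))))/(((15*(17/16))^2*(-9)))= 240512/27895725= 0.01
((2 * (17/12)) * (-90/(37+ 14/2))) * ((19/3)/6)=-1615/264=-6.12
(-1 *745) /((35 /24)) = -3576 /7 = -510.86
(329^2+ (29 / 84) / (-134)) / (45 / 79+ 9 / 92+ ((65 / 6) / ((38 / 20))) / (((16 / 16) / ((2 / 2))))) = 42061465306841 / 2475013366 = 16994.44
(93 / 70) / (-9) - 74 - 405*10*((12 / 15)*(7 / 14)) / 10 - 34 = -56731 / 210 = -270.15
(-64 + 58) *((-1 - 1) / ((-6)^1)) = -2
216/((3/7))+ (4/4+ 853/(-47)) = 22882/47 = 486.85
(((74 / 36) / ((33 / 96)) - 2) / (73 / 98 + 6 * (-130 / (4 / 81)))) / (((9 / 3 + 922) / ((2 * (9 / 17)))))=-77224 / 267737105075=-0.00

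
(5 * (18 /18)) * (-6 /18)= -5 /3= -1.67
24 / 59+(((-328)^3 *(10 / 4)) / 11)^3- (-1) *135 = -40507611030211681834614641 / 78529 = -515829961290882117875.11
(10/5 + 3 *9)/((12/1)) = 29/12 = 2.42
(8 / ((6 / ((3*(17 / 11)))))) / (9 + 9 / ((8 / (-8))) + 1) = 68 / 11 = 6.18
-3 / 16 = -0.19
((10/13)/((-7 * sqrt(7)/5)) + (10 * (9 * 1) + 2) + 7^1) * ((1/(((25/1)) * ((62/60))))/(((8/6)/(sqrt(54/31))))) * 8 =-1080 * sqrt(1302)/612157 + 10692 * sqrt(186)/4805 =30.28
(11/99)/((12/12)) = 1/9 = 0.11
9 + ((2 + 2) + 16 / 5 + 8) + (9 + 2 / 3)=508 / 15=33.87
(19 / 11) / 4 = 19 / 44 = 0.43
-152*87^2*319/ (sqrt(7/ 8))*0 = 0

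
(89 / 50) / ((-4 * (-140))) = 89 / 28000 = 0.00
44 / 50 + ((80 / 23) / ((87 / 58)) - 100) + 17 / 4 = -638603 / 6900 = -92.55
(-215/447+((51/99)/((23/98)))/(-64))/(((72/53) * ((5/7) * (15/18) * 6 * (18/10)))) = -691824847/11725274880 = -0.06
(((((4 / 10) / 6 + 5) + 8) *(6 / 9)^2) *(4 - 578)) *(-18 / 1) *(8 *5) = 7200256 / 3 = 2400085.33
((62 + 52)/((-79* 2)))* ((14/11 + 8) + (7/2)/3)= -13091/1738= -7.53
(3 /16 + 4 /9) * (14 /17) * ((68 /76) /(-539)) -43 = -647077 /15048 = -43.00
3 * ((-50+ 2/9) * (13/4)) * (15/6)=-3640/3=-1213.33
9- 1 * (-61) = 70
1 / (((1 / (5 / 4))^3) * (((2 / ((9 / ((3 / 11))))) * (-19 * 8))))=-0.21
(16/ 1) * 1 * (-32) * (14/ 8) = -896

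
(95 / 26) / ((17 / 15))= 1425 / 442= 3.22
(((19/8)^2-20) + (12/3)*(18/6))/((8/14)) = -4.13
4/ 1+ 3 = 7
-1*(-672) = 672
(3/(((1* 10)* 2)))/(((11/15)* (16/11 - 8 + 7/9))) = -0.04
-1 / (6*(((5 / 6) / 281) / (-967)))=271727 / 5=54345.40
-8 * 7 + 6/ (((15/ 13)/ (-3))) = -358/ 5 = -71.60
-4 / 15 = -0.27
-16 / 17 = -0.94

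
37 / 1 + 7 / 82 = 3041 / 82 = 37.09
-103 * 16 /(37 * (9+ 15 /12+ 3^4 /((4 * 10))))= -65920 /18167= -3.63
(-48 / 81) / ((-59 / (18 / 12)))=8 / 531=0.02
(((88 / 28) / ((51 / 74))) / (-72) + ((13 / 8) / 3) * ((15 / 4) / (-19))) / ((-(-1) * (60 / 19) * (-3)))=332573 / 18506880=0.02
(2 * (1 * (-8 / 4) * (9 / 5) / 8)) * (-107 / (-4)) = -963 / 40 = -24.08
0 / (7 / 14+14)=0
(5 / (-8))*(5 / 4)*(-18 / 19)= 225 / 304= 0.74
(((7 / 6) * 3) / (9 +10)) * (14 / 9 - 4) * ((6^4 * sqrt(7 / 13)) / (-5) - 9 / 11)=7 / 19 +11088 * sqrt(91) / 1235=86.01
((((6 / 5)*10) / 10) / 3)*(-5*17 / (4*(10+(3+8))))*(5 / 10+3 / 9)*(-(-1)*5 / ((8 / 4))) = -425 / 504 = -0.84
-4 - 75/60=-5.25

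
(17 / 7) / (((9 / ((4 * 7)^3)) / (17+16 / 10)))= 1652672 / 15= 110178.13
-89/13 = -6.85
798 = 798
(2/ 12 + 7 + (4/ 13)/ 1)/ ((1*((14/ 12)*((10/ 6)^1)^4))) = 47223/ 56875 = 0.83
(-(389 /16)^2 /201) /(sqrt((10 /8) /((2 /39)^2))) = -151321*sqrt(5) /2508480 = -0.13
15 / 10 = 3 / 2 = 1.50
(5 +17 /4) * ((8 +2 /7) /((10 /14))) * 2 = 1073 /5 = 214.60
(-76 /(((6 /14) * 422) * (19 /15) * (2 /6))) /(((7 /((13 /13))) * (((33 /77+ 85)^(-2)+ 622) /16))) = -171649920 /46932674507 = -0.00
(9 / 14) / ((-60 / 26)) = -39 / 140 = -0.28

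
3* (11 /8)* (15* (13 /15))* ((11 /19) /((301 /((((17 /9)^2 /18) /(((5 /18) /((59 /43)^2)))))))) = 1582452157 /11420385480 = 0.14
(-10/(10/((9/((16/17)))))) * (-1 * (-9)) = -1377/16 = -86.06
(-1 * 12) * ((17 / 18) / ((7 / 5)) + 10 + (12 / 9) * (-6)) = -674 / 21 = -32.10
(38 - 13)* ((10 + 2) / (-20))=-15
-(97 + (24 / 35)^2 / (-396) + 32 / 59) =-77547681 / 795025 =-97.54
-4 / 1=-4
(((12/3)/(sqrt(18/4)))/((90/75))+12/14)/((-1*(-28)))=3/98+5*sqrt(2)/126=0.09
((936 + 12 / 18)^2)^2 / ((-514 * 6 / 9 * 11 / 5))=-1021046967.90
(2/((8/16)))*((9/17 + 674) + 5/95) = 871560/323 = 2698.33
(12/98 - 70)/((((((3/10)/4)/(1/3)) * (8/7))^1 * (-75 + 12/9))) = 17120/4641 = 3.69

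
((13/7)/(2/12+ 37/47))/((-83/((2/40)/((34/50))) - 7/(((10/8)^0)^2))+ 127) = -705/365302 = -0.00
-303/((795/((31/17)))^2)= -97061/60885075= -0.00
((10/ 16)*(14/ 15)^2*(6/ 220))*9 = 147/ 1100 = 0.13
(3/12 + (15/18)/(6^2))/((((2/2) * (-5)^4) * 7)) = 59/945000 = 0.00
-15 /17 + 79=1328 /17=78.12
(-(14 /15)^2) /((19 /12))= -784 /1425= -0.55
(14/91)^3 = 8/2197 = 0.00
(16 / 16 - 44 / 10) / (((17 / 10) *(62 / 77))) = -77 / 31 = -2.48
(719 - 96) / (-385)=-89 / 55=-1.62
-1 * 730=-730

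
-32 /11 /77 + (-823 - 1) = -697960 /847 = -824.04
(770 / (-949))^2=592900 / 900601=0.66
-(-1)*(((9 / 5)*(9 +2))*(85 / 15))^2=314721 / 25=12588.84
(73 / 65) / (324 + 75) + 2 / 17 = 53111 / 440895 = 0.12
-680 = -680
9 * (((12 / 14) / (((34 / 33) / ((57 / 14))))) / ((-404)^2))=50787 / 271917856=0.00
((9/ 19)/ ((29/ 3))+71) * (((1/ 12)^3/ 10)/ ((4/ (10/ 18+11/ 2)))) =1066783/ 171383040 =0.01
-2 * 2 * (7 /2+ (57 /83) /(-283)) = -328618 /23489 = -13.99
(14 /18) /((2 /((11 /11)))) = 7 /18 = 0.39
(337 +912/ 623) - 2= 209617/ 623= 336.46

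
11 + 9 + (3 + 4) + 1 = 28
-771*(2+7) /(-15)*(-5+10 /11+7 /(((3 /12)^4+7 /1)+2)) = -194322069 /126775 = -1532.81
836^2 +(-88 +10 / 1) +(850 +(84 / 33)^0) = 699669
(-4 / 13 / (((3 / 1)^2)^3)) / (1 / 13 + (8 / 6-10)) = 4 / 81405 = 0.00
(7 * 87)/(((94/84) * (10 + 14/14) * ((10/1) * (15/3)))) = 12789/12925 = 0.99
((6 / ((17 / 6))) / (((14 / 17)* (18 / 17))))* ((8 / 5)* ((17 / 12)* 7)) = 578 / 15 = 38.53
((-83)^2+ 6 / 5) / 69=34451 / 345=99.86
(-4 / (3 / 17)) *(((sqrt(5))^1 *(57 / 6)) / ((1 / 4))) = -2584 *sqrt(5) / 3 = -1926.00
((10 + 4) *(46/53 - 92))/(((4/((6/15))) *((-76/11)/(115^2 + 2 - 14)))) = 491404683/2014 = 243994.38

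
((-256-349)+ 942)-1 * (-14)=351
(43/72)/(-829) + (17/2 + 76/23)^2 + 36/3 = 4778613455/31574952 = 151.34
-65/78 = -5/6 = -0.83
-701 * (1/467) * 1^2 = -701/467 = -1.50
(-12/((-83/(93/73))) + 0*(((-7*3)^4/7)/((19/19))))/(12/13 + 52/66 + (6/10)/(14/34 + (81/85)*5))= 19150560/189943591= 0.10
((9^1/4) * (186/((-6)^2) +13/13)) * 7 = 777/8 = 97.12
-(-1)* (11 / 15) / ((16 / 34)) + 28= 3547 / 120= 29.56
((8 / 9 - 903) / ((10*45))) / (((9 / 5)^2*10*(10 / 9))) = -8119 / 145800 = -0.06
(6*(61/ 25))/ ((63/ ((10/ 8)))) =61/ 210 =0.29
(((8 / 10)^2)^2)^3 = 16777216 / 244140625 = 0.07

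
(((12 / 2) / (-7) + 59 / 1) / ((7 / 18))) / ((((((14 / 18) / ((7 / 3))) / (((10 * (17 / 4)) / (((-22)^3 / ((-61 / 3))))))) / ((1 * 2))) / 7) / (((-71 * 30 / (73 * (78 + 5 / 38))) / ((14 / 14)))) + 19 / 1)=768632747850 / 93640422967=8.21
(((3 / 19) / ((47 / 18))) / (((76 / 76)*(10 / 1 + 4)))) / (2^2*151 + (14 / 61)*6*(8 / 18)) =0.00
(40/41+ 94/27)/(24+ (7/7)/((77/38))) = 189959/1043901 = 0.18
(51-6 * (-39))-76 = 209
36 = 36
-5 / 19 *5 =-25 / 19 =-1.32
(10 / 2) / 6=5 / 6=0.83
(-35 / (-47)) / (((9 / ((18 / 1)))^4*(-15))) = -112 / 141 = -0.79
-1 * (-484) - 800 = -316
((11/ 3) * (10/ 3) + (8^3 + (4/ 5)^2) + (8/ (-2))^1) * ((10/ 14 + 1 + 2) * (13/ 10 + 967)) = 1873303.30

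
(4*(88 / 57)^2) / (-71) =-30976 / 230679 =-0.13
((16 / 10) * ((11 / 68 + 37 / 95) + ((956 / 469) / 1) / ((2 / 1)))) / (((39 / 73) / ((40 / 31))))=6.07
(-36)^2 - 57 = 1239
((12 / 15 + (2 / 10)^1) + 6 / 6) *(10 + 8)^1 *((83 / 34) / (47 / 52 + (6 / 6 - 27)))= -8632 / 2465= -3.50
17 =17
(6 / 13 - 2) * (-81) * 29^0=1620 / 13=124.62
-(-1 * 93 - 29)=122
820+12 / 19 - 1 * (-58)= 16694 / 19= 878.63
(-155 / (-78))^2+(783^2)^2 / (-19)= -2286842493310889 / 115596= -19783059044.52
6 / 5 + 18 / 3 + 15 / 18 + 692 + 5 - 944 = -7169 / 30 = -238.97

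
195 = 195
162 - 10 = 152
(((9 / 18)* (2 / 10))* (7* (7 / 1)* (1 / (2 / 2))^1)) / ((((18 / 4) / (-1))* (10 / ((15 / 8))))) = -49 / 240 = -0.20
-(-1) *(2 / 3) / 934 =1 / 1401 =0.00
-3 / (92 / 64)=-48 / 23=-2.09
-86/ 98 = -43/ 49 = -0.88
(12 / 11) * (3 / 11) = 36 / 121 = 0.30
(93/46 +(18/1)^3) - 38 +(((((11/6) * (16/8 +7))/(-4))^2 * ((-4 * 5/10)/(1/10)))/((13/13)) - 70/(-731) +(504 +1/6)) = 4809840173/807024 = 5959.97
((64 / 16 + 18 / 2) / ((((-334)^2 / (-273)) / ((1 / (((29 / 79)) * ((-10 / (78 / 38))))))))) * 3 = 32803407 / 614673560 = 0.05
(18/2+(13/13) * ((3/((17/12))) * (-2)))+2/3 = 277/51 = 5.43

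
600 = 600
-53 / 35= -1.51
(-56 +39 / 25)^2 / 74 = 1852321 / 46250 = 40.05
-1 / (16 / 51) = -51 / 16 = -3.19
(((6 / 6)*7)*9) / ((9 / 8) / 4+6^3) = 224 / 769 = 0.29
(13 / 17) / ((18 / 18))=13 / 17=0.76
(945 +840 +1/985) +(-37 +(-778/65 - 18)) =1718.03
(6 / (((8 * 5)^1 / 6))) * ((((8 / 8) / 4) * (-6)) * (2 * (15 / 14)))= -81 / 28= -2.89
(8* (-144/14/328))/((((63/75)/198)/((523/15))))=-4142160/2009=-2061.80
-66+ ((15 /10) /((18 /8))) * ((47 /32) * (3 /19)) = -20017 /304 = -65.85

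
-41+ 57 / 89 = -3592 / 89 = -40.36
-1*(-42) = 42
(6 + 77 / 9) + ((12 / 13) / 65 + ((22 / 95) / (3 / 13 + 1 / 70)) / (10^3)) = 23475138071 / 1611119250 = 14.57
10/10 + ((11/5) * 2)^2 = 509/25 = 20.36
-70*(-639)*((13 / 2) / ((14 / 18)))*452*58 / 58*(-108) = -18248153040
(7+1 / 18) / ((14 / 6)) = 3.02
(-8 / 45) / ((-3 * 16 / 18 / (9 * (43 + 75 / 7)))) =1128 / 35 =32.23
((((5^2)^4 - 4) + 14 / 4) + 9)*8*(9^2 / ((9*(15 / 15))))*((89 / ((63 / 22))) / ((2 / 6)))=18356649432 / 7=2622378490.29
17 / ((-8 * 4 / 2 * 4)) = -17 / 64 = -0.27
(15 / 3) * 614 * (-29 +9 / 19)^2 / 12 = 225463870 / 1083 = 208184.55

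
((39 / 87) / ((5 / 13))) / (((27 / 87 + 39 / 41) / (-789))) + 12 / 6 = -1817327 / 2500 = -726.93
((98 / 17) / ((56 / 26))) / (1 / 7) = 637 / 34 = 18.74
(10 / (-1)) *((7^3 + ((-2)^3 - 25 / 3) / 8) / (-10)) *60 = 40915 / 2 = 20457.50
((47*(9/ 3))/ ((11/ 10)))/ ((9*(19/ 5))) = 2350/ 627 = 3.75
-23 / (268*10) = -23 / 2680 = -0.01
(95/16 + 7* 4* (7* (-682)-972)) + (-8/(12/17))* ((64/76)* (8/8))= -146733145/912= -160891.61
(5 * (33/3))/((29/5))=9.48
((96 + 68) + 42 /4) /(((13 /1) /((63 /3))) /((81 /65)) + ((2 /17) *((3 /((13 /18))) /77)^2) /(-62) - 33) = -44782720271289 /8341452471112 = -5.37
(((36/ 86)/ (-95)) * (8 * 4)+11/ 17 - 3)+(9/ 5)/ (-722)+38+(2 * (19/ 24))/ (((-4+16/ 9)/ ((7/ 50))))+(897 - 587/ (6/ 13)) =-339.43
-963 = -963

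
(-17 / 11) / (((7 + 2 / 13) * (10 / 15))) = -221 / 682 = -0.32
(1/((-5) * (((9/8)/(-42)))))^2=12544/225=55.75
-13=-13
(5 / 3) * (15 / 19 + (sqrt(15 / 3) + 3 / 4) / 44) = 5 * sqrt(5) / 132 + 4495 / 3344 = 1.43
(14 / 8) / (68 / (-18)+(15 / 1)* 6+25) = 9 / 572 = 0.02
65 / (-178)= -65 / 178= -0.37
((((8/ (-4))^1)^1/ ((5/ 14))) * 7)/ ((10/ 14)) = -1372/ 25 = -54.88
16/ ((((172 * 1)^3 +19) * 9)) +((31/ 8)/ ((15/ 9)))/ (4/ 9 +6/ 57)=728297076469/ 172193723280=4.23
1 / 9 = 0.11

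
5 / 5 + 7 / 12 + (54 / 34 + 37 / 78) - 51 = -41861 / 884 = -47.35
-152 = -152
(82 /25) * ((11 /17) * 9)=8118 /425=19.10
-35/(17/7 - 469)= 0.08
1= 1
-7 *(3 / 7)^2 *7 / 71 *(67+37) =-936 / 71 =-13.18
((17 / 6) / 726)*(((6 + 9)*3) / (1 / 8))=170 / 121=1.40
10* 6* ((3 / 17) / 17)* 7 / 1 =1260 / 289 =4.36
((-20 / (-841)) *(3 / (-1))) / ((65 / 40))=-480 / 10933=-0.04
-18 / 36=-1 / 2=-0.50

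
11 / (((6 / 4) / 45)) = 330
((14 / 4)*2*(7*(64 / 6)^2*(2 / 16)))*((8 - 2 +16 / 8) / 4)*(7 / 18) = 542.02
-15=-15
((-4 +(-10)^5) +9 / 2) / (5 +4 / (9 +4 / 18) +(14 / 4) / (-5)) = -82999585 / 3929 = -21124.86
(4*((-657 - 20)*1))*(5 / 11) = -13540 / 11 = -1230.91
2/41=0.05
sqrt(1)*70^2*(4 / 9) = 19600 / 9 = 2177.78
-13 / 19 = -0.68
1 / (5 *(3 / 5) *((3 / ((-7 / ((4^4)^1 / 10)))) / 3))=-0.09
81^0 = 1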